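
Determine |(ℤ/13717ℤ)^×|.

11760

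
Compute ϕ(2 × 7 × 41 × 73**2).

1261440

φ(2) = 2 − 1 = 1.
φ(7) = 7 − 1 = 6.
φ(41) = 41 − 1 = 40.
φ(73^2) = 73^1·(73−1) = 73·72 = 5256.
Since φ is multiplicative, φ(3058846) = 1 · 6 · 40 · 5256 = 1261440.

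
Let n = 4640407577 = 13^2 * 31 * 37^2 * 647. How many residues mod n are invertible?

4027008960

φ(13^2) = 13^1·(13−1) = 13·12 = 156.
φ(31) = 31 − 1 = 30.
φ(37^2) = 37^2 − 37^1 = 1369 − 37 = 1332.
φ(647) = 647 − 1 = 646.
Since φ is multiplicative, φ(4640407577) = 156 · 30 · 1332 · 646 = 4027008960.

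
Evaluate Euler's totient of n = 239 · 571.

φ(239) = 239 − 1 = 238.
φ(571) = 571 − 1 = 570.
Multiply: 238 · 570 = 135660.

135660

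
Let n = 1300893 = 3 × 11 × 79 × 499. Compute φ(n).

776880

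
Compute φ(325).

First factor: 325 = 5**2 × 13.
φ(325) = 325 · (1 − 1/5) · (1 − 1/13)
       = 325 · 48/65 = 240.

240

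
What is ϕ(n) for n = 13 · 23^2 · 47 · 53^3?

40798545216

φ(13) = 13 − 1 = 12.
φ(23^2) = 23^2 − 23^1 = 529 − 23 = 506.
φ(47) = 47 − 1 = 46.
φ(53^3) = 53^2·(53−1) = 2809·52 = 146068.
φ(48119875063) = 12 × 506 × 46 × 146068 = 40798545216.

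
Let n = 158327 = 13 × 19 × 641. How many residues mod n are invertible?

φ(158327) = 158327 · (1 − 1/13) · (1 − 1/19) · (1 − 1/641)
       = 158327 · 138240/158327 = 138240.

138240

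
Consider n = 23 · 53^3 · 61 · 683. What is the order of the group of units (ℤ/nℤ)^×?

131496256320

φ(142661236373) = 142661236373 · (1 − 1/23) · (1 − 1/53) · (1 − 1/61) · (1 − 1/683)
       = 142661236373 · 46812480/50787197 = 131496256320.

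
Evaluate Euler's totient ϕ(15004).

6600

Factor 15004: 15004 = 2^2 * 11^2 * 31.
φ(15004) = 15004 · (1 − 1/2) · (1 − 1/11) · (1 − 1/31)
       = 15004 · 300/682 = 6600.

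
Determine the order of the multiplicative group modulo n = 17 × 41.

φ(17) = 17 − 1 = 16.
φ(41) = 41 − 1 = 40.
Multiply: 16 · 40 = 640.

640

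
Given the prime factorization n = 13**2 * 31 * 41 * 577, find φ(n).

φ(13^2) = 13^2 − 13^1 = 169 − 13 = 156.
φ(31) = 31 − 1 = 30.
φ(41) = 41 − 1 = 40.
φ(577) = 577 − 1 = 576.
Since φ is multiplicative, φ(123939023) = 156 · 30 · 40 · 576 = 107827200.

107827200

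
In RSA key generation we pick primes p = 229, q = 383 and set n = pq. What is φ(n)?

φ(229) = 229 − 1 = 228.
φ(383) = 383 − 1 = 382.
Multiply: 228 · 382 = 87096.

87096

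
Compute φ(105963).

105963 = 3 × 11 × 13**2 × 19.
φ(105963) = 105963 · (1 − 1/3) · (1 − 1/11) · (1 − 1/13) · (1 − 1/19)
       = 105963 · 4320/8151 = 56160.

56160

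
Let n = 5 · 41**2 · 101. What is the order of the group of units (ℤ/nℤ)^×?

φ(848905) = 848905 · (1 − 1/5) · (1 − 1/41) · (1 − 1/101)
       = 848905 · 16000/20705 = 656000.

656000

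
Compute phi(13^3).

φ(13^3) = 13^3 − 13^2 = 2197 − 169 = 2028.

2028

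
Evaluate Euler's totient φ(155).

Prime factorization: 155 = 5 * 31.
φ(5) = 5 − 1 = 4.
φ(31) = 31 − 1 = 30.
Since φ is multiplicative, φ(155) = 4 · 30 = 120.

120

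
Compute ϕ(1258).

576

Prime factorization: 1258 = 2 · 17 · 37.
φ(2) = 2 − 1 = 1.
φ(17) = 17 − 1 = 16.
φ(37) = 37 − 1 = 36.
Multiply: 1 · 16 · 36 = 576.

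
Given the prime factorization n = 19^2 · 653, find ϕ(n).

222984

φ(19^2) = 19^1·(19−1) = 19·18 = 342.
φ(653) = 653 − 1 = 652.
φ(235733) = 342 × 652 = 222984.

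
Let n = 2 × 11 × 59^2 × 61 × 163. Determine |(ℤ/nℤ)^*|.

332618400

φ(2) = 2 − 1 = 1.
φ(11) = 11 − 1 = 10.
φ(59^2) = 59^1·(59−1) = 59·58 = 3422.
φ(61) = 61 − 1 = 60.
φ(163) = 163 − 1 = 162.
Since φ is multiplicative, φ(761454826) = 1 · 10 · 3422 · 60 · 162 = 332618400.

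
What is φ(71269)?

59400

First factor: 71269 = 11^2 * 19 * 31.
φ(71269) = 71269 · (1 − 1/11) · (1 − 1/19) · (1 − 1/31)
       = 71269 · 5400/6479 = 59400.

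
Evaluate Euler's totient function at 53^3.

146068

φ(53^3) = 53^2·(53−1) = 2809·52 = 146068.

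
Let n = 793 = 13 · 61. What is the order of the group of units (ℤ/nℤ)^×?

φ(793) = 793 · (1 − 1/13) · (1 − 1/61)
       = 793 · 720/793 = 720.

720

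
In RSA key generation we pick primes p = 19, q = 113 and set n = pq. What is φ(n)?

2016

φ(2147) = 2147 · (1 − 1/19) · (1 − 1/113)
       = 2147 · 2016/2147 = 2016.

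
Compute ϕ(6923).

Factor 6923: 6923 = 7 × 23 × 43.
φ(6923) = 6923 · (1 − 1/7) · (1 − 1/23) · (1 − 1/43)
       = 6923 · 5544/6923 = 5544.

5544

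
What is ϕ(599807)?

508032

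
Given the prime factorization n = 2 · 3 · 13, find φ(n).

24

φ(78) = 78 · (1 − 1/2) · (1 − 1/3) · (1 − 1/13)
       = 78 · 24/78 = 24.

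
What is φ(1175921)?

1034880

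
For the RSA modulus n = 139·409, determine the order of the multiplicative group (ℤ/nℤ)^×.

For distinct primes, φ(pq) = (p−1)(q−1) = 138 × 408 = 56304.

56304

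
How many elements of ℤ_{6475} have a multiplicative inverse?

Factor 6475: 6475 = 5**2 * 7 * 37.
φ(6475) = 6475 · (1 − 1/5) · (1 − 1/7) · (1 − 1/37)
       = 6475 · 864/1295 = 4320.

4320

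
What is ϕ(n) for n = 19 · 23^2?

9108

φ(19) = 19 − 1 = 18.
φ(23^2) = 23^1·(23−1) = 23·22 = 506.
Since φ is multiplicative, φ(10051) = 18 · 506 = 9108.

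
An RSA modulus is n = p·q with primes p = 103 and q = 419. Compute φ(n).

42636

For distinct primes, φ(pq) = (p−1)(q−1) = 102 × 418 = 42636.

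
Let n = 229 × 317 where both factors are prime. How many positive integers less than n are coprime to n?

φ(n) = (p − 1)(q − 1) = (229−1)(317−1) = 228·316 = 72048.

72048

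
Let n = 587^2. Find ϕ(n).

φ(344569) = 344569 · (1 − 1/587)
       = 344569 · 586/587 = 343982.

343982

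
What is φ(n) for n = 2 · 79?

φ(2) = 2 − 1 = 1.
φ(79) = 79 − 1 = 78.
φ(158) = 1 × 78 = 78.

78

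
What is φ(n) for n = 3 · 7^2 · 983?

82488

φ(3) = 3 − 1 = 2.
φ(7^2) = 7^2 − 7^1 = 49 − 7 = 42.
φ(983) = 983 − 1 = 982.
Multiply: 2 · 42 · 982 = 82488.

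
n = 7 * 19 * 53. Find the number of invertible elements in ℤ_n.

5616

φ(7049) = 7049 · (1 − 1/7) · (1 − 1/19) · (1 − 1/53)
       = 7049 · 5616/7049 = 5616.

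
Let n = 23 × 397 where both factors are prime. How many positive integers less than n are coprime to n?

8712

For distinct primes, φ(pq) = (p−1)(q−1) = 22 × 396 = 8712.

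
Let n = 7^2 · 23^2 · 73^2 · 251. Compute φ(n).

27925128000

φ(7^2) = 7^1·(7−1) = 7·6 = 42.
φ(23^2) = 23^2 − 23^1 = 529 − 23 = 506.
φ(73^2) = 73^1·(73−1) = 73·72 = 5256.
φ(251) = 251 − 1 = 250.
Multiply: 42 · 506 · 5256 · 250 = 27925128000.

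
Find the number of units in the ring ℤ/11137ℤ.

9072

Factor 11137: 11137 = 7 * 37 * 43.
φ(7) = 7 − 1 = 6.
φ(37) = 37 − 1 = 36.
φ(43) = 43 − 1 = 42.
φ(11137) = 6 × 36 × 42 = 9072.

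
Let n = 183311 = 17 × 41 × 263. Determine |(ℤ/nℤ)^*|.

167680

φ(183311) = 183311 · (1 − 1/17) · (1 − 1/41) · (1 − 1/263)
       = 183311 · 167680/183311 = 167680.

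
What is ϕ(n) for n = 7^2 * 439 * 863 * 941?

φ(7^2) = 7^2 − 7^1 = 49 − 7 = 42.
φ(439) = 439 − 1 = 438.
φ(863) = 863 − 1 = 862.
φ(941) = 941 − 1 = 940.
Since φ is multiplicative, φ(17468717413) = 42 · 438 · 862 · 940 = 14905910880.

14905910880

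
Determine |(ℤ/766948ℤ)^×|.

296352

766948 = 2**2 · 7**3 · 13 · 43.
φ(766948) = 766948 · (1 − 1/2) · (1 − 1/7) · (1 − 1/13) · (1 − 1/43)
       = 766948 · 3024/7826 = 296352.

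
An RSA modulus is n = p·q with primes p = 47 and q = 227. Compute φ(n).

10396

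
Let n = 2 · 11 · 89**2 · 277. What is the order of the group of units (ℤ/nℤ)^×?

φ(48270574) = 48270574 · (1 − 1/2) · (1 − 1/11) · (1 − 1/89) · (1 − 1/277)
       = 48270574 · 242880/542366 = 21616320.

21616320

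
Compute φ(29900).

10560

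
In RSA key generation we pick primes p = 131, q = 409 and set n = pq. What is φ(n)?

53040

φ(n) = (p − 1)(q − 1) = (131−1)(409−1) = 130·408 = 53040.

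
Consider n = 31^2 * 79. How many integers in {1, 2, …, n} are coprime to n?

φ(31^2) = 31^2 − 31^1 = 961 − 31 = 930.
φ(79) = 79 − 1 = 78.
Since φ is multiplicative, φ(75919) = 930 · 78 = 72540.

72540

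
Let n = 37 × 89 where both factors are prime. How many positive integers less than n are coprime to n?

3168

φ(pq) = (p−1)(q−1) = 36 · 88 = 3168.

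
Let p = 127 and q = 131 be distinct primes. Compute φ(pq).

16380

φ(16637) = 16637 · (1 − 1/127) · (1 − 1/131)
       = 16637 · 16380/16637 = 16380.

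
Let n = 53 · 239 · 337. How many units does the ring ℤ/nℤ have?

4158336

φ(53) = 53 − 1 = 52.
φ(239) = 239 − 1 = 238.
φ(337) = 337 − 1 = 336.
φ(4268779) = 52 × 238 × 336 = 4158336.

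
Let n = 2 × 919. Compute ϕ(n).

918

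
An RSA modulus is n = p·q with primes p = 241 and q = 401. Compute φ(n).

φ(n) = (p − 1)(q − 1) = (241−1)(401−1) = 240·400 = 96000.

96000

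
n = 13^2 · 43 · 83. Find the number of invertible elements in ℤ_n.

φ(13^2) = 13^1·(13−1) = 13·12 = 156.
φ(43) = 43 − 1 = 42.
φ(83) = 83 − 1 = 82.
Since φ is multiplicative, φ(603161) = 156 · 42 · 82 = 537264.

537264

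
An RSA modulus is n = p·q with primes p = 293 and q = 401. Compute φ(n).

For distinct primes, φ(pq) = (p−1)(q−1) = 292 × 400 = 116800.

116800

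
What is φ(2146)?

1008

Factor 2146: 2146 = 2 · 29 · 37.
φ(2146) = 2146 · (1 − 1/2) · (1 − 1/29) · (1 − 1/37)
       = 2146 · 1008/2146 = 1008.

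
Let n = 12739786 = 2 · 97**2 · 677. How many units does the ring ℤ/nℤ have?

6294912

φ(2) = 2 − 1 = 1.
φ(97^2) = 97^1·(97−1) = 97·96 = 9312.
φ(677) = 677 − 1 = 676.
Since φ is multiplicative, φ(12739786) = 1 · 9312 · 676 = 6294912.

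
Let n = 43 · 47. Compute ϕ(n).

φ(2021) = 2021 · (1 − 1/43) · (1 − 1/47)
       = 2021 · 1932/2021 = 1932.

1932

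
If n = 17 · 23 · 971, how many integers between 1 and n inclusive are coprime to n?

341440

φ(17) = 17 − 1 = 16.
φ(23) = 23 − 1 = 22.
φ(971) = 971 − 1 = 970.
Multiply: 16 · 22 · 970 = 341440.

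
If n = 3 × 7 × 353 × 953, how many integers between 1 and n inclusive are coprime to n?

4021248

φ(7064589) = 7064589 · (1 − 1/3) · (1 − 1/7) · (1 − 1/353) · (1 − 1/953)
       = 7064589 · 4021248/7064589 = 4021248.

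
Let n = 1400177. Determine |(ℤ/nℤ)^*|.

First factor: 1400177 = 31**3 * 47.
φ(1400177) = 1400177 · (1 − 1/31) · (1 − 1/47)
       = 1400177 · 1380/1457 = 1326180.

1326180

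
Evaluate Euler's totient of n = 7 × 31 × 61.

10800

φ(7) = 7 − 1 = 6.
φ(31) = 31 − 1 = 30.
φ(61) = 61 − 1 = 60.
Multiply: 6 · 30 · 60 = 10800.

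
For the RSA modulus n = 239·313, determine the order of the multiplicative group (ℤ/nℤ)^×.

φ(239) = 239 − 1 = 238.
φ(313) = 313 − 1 = 312.
Since φ is multiplicative, φ(74807) = 238 · 312 = 74256.

74256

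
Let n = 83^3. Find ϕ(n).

φ(83^3) = 83^2·(83−1) = 6889·82 = 564898.

564898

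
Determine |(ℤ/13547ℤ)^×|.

11880

13547 = 19 × 23 × 31.
φ(19) = 19 − 1 = 18.
φ(23) = 23 − 1 = 22.
φ(31) = 31 − 1 = 30.
Multiply: 18 · 22 · 30 = 11880.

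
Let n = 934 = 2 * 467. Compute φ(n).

466

φ(2) = 2 − 1 = 1.
φ(467) = 467 − 1 = 466.
φ(934) = 1 × 466 = 466.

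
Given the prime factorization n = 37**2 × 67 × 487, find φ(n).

42725232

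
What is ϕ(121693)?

95040

Factor 121693: 121693 = 11 * 13 * 23 * 37.
φ(121693) = 121693 · (1 − 1/11) · (1 − 1/13) · (1 − 1/23) · (1 − 1/37)
       = 121693 · 95040/121693 = 95040.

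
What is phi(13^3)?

2028

φ(2197) = 2197 · (1 − 1/13)
       = 2197 · 12/13 = 2028.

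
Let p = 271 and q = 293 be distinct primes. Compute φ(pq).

78840

φ(pq) = (p−1)(q−1) = 270 · 292 = 78840.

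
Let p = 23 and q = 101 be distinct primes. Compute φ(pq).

φ(2323) = 2323 · (1 − 1/23) · (1 − 1/101)
       = 2323 · 2200/2323 = 2200.

2200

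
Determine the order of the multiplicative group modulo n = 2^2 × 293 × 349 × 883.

179250624

φ(361171724) = 361171724 · (1 − 1/2) · (1 − 1/293) · (1 − 1/349) · (1 − 1/883)
       = 361171724 · 89625312/180585862 = 179250624.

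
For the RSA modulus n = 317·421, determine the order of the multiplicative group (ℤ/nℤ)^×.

φ(317) = 317 − 1 = 316.
φ(421) = 421 − 1 = 420.
Since φ is multiplicative, φ(133457) = 316 · 420 = 132720.

132720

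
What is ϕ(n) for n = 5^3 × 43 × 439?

φ(2359625) = 2359625 · (1 − 1/5) · (1 − 1/43) · (1 − 1/439)
       = 2359625 · 73584/94385 = 1839600.

1839600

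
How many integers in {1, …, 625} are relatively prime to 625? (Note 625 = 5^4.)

φ(5^4) = 5^3·(5−1) = 125·4 = 500.

500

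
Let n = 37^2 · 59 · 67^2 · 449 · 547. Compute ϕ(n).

83564460435456

φ(89050986009457) = 89050986009457 · (1 − 1/37) · (1 − 1/59) · (1 − 1/67) · (1 − 1/449) · (1 − 1/547)
       = 89050986009457 · 33708939264/35922140383 = 83564460435456.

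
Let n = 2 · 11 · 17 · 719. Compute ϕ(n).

φ(268906) = 268906 · (1 − 1/2) · (1 − 1/11) · (1 − 1/17) · (1 − 1/719)
       = 268906 · 114880/268906 = 114880.

114880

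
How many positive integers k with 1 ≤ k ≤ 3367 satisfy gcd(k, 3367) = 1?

First factor: 3367 = 7 · 13 · 37.
φ(7) = 7 − 1 = 6.
φ(13) = 13 − 1 = 12.
φ(37) = 37 − 1 = 36.
φ(3367) = 6 × 12 × 36 = 2592.

2592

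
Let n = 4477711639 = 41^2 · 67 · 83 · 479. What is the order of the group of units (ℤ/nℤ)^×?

φ(41^2) = 41^2 − 41^1 = 1681 − 41 = 1640.
φ(67) = 67 − 1 = 66.
φ(83) = 83 − 1 = 82.
φ(479) = 479 − 1 = 478.
φ(4477711639) = 1640 × 66 × 82 × 478 = 4242575040.

4242575040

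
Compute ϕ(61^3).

223260

φ(61^3) = 61^2·(61−1) = 3721·60 = 223260.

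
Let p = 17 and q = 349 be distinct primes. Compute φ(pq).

5568

For distinct primes, φ(pq) = (p−1)(q−1) = 16 × 348 = 5568.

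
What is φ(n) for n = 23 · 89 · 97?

φ(23) = 23 − 1 = 22.
φ(89) = 89 − 1 = 88.
φ(97) = 97 − 1 = 96.
φ(198559) = 22 × 88 × 96 = 185856.

185856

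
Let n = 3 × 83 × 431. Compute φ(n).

70520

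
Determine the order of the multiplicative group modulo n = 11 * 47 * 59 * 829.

φ(25286987) = 25286987 · (1 − 1/11) · (1 − 1/47) · (1 − 1/59) · (1 − 1/829)
       = 25286987 · 22091040/25286987 = 22091040.

22091040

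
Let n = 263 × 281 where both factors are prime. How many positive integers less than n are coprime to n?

73360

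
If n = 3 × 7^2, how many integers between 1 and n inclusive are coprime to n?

φ(3) = 3 − 1 = 2.
φ(7^2) = 7^2 − 7^1 = 49 − 7 = 42.
φ(147) = 2 × 42 = 84.

84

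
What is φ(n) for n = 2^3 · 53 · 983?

204256

φ(416792) = 416792 · (1 − 1/2) · (1 − 1/53) · (1 − 1/983)
       = 416792 · 51064/104198 = 204256.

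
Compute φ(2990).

Factor 2990: 2990 = 2 × 5 × 13 × 23.
φ(2990) = 2990 · (1 − 1/2) · (1 − 1/5) · (1 − 1/13) · (1 − 1/23)
       = 2990 · 1056/2990 = 1056.

1056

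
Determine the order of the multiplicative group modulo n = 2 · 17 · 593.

φ(2) = 2 − 1 = 1.
φ(17) = 17 − 1 = 16.
φ(593) = 593 − 1 = 592.
Since φ is multiplicative, φ(20162) = 1 · 16 · 592 = 9472.

9472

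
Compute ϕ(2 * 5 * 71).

280

φ(710) = 710 · (1 − 1/2) · (1 − 1/5) · (1 − 1/71)
       = 710 · 280/710 = 280.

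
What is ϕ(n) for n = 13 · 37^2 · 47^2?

φ(39313573) = 39313573 · (1 − 1/13) · (1 − 1/37) · (1 − 1/47)
       = 39313573 · 19872/22607 = 34557408.

34557408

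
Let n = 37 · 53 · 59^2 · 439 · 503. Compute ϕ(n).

1408522137984

φ(37) = 37 − 1 = 36.
φ(53) = 53 − 1 = 52.
φ(59^2) = 59^1·(59−1) = 59·58 = 3422.
φ(439) = 439 − 1 = 438.
φ(503) = 503 − 1 = 502.
Multiply: 36 · 52 · 3422 · 438 · 502 = 1408522137984.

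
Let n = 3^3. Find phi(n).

18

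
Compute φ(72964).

Factor 72964: 72964 = 2^2 · 17 · 29 · 37.
φ(2^2) = 2^2 − 2^1 = 4 − 2 = 2.
φ(17) = 17 − 1 = 16.
φ(29) = 29 − 1 = 28.
φ(37) = 37 − 1 = 36.
Since φ is multiplicative, φ(72964) = 2 · 16 · 28 · 36 = 32256.

32256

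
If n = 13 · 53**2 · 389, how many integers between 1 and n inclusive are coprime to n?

12831936

φ(13) = 13 − 1 = 12.
φ(53^2) = 53^2 − 53^1 = 2809 − 53 = 2756.
φ(389) = 389 − 1 = 388.
φ(14205113) = 12 × 2756 × 388 = 12831936.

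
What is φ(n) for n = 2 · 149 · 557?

82288

φ(165986) = 165986 · (1 − 1/2) · (1 − 1/149) · (1 − 1/557)
       = 165986 · 82288/165986 = 82288.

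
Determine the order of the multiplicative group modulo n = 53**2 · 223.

611832

φ(626407) = 626407 · (1 − 1/53) · (1 − 1/223)
       = 626407 · 11544/11819 = 611832.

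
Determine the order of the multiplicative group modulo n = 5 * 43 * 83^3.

94902864

φ(122934205) = 122934205 · (1 − 1/5) · (1 − 1/43) · (1 − 1/83)
       = 122934205 · 13776/17845 = 94902864.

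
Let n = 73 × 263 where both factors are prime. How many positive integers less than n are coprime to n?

φ(73) = 73 − 1 = 72.
φ(263) = 263 − 1 = 262.
Since φ is multiplicative, φ(19199) = 72 · 262 = 18864.

18864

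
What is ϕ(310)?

120

First factor: 310 = 2 × 5 × 31.
φ(310) = 310 · (1 − 1/2) · (1 − 1/5) · (1 − 1/31)
       = 310 · 120/310 = 120.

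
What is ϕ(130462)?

60480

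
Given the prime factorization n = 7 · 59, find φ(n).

φ(413) = 413 · (1 − 1/7) · (1 − 1/59)
       = 413 · 348/413 = 348.

348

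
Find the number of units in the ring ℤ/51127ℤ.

Prime factorization: 51127 = 29 * 41 * 43.
φ(51127) = 51127 · (1 − 1/29) · (1 − 1/41) · (1 − 1/43)
       = 51127 · 47040/51127 = 47040.

47040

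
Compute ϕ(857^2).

733592

φ(734449) = 734449 · (1 − 1/857)
       = 734449 · 856/857 = 733592.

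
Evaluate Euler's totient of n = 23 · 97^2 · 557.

φ(23) = 23 − 1 = 22.
φ(97^2) = 97^1·(97−1) = 97·96 = 9312.
φ(557) = 557 − 1 = 556.
Multiply: 22 · 9312 · 556 = 113904384.

113904384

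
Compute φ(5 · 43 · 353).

59136

φ(5) = 5 − 1 = 4.
φ(43) = 43 − 1 = 42.
φ(353) = 353 − 1 = 352.
Multiply: 4 · 42 · 352 = 59136.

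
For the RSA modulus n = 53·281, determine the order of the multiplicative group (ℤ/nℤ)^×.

14560

For distinct primes, φ(pq) = (p−1)(q−1) = 52 × 280 = 14560.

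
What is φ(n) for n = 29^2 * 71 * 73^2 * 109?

32265112320

φ(34683791171) = 34683791171 · (1 − 1/29) · (1 − 1/71) · (1 − 1/73) · (1 − 1/109)
       = 34683791171 · 15240960/16383463 = 32265112320.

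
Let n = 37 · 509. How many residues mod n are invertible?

18288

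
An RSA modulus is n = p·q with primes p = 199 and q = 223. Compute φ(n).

43956

φ(199) = 199 − 1 = 198.
φ(223) = 223 − 1 = 222.
φ(44377) = 198 × 222 = 43956.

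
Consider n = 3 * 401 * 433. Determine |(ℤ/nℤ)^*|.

345600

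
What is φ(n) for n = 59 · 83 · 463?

2197272

φ(59) = 59 − 1 = 58.
φ(83) = 83 − 1 = 82.
φ(463) = 463 − 1 = 462.
φ(2267311) = 58 × 82 × 462 = 2197272.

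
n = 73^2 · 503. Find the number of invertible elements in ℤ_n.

φ(2680487) = 2680487 · (1 − 1/73) · (1 − 1/503)
       = 2680487 · 36144/36719 = 2638512.

2638512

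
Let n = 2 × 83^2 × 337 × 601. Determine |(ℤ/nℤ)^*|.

1372089600

φ(2790554786) = 2790554786 · (1 − 1/2) · (1 − 1/83) · (1 − 1/337) · (1 − 1/601)
       = 2790554786 · 16531200/33621142 = 1372089600.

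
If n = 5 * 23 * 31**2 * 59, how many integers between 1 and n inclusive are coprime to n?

4746720

φ(5) = 5 − 1 = 4.
φ(23) = 23 − 1 = 22.
φ(31^2) = 31^2 − 31^1 = 961 − 31 = 930.
φ(59) = 59 − 1 = 58.
Since φ is multiplicative, φ(6520385) = 4 · 22 · 930 · 58 = 4746720.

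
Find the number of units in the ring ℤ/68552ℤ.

First factor: 68552 = 2^3 * 11 * 19 * 41.
φ(2^3) = 2^2·(2−1) = 4·1 = 4.
φ(11) = 11 − 1 = 10.
φ(19) = 19 − 1 = 18.
φ(41) = 41 − 1 = 40.
Since φ is multiplicative, φ(68552) = 4 · 10 · 18 · 40 = 28800.

28800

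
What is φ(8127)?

8127 = 3^3 · 7 · 43.
φ(8127) = 8127 · (1 − 1/3) · (1 − 1/7) · (1 − 1/43)
       = 8127 · 504/903 = 4536.

4536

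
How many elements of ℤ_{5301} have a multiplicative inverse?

Factor 5301: 5301 = 3^2 × 19 × 31.
φ(5301) = 5301 · (1 − 1/3) · (1 − 1/19) · (1 − 1/31)
       = 5301 · 1080/1767 = 3240.

3240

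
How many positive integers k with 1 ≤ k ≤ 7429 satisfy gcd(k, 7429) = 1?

7429 = 17 * 19 * 23.
φ(7429) = 7429 · (1 − 1/17) · (1 − 1/19) · (1 − 1/23)
       = 7429 · 6336/7429 = 6336.

6336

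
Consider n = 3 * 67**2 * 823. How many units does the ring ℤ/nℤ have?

φ(3) = 3 − 1 = 2.
φ(67^2) = 67^1·(67−1) = 67·66 = 4422.
φ(823) = 823 − 1 = 822.
φ(11083341) = 2 × 4422 × 822 = 7269768.

7269768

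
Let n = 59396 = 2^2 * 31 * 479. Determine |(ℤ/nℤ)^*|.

28680

φ(2^2) = 2^2 − 2^1 = 4 − 2 = 2.
φ(31) = 31 − 1 = 30.
φ(479) = 479 − 1 = 478.
Multiply: 2 · 30 · 478 = 28680.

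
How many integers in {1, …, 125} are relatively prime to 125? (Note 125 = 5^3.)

100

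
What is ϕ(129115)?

80640

129115 = 5 × 7^2 × 17 × 31.
φ(129115) = 129115 · (1 − 1/5) · (1 − 1/7) · (1 − 1/17) · (1 − 1/31)
       = 129115 · 11520/18445 = 80640.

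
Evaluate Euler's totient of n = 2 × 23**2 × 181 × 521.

φ(2) = 2 − 1 = 1.
φ(23^2) = 23^1·(23−1) = 23·22 = 506.
φ(181) = 181 − 1 = 180.
φ(521) = 521 − 1 = 520.
φ(99770458) = 1 × 506 × 180 × 520 = 47361600.

47361600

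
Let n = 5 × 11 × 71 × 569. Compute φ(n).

1590400

φ(5) = 5 − 1 = 4.
φ(11) = 11 − 1 = 10.
φ(71) = 71 − 1 = 70.
φ(569) = 569 − 1 = 568.
Since φ is multiplicative, φ(2221945) = 4 · 10 · 70 · 568 = 1590400.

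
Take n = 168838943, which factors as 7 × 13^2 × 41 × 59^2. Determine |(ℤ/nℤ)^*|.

φ(168838943) = 168838943 · (1 − 1/7) · (1 − 1/13) · (1 − 1/41) · (1 − 1/59)
       = 168838943 · 167040/220129 = 128119680.

128119680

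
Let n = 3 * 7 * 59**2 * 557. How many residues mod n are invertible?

φ(3) = 3 − 1 = 2.
φ(7) = 7 − 1 = 6.
φ(59^2) = 59^2 − 59^1 = 3481 − 59 = 3422.
φ(557) = 557 − 1 = 556.
φ(40717257) = 2 × 6 × 3422 × 556 = 22831584.

22831584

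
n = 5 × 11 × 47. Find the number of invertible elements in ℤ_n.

φ(2585) = 2585 · (1 − 1/5) · (1 − 1/11) · (1 − 1/47)
       = 2585 · 1840/2585 = 1840.

1840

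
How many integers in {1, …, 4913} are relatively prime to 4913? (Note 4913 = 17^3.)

φ(17^3) = 17^2·(17−1) = 289·16 = 4624.

4624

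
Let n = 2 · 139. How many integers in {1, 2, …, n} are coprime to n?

φ(2) = 2 − 1 = 1.
φ(139) = 139 − 1 = 138.
Since φ is multiplicative, φ(278) = 1 · 138 = 138.

138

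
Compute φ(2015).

First factor: 2015 = 5 · 13 · 31.
φ(2015) = 2015 · (1 − 1/5) · (1 − 1/13) · (1 − 1/31)
       = 2015 · 1440/2015 = 1440.

1440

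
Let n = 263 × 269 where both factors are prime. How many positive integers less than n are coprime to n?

70216

φ(pq) = (p−1)(q−1) = 262 · 268 = 70216.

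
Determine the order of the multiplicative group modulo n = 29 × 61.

1680

φ(1769) = 1769 · (1 − 1/29) · (1 − 1/61)
       = 1769 · 1680/1769 = 1680.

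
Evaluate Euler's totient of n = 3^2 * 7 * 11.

360

φ(693) = 693 · (1 − 1/3) · (1 − 1/7) · (1 − 1/11)
       = 693 · 120/231 = 360.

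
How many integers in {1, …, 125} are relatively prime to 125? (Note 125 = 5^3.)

100

φ(125) = 125 · (1 − 1/5)
       = 125 · 4/5 = 100.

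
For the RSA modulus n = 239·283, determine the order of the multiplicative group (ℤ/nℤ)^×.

67116

φ(n) = (p − 1)(q − 1) = (239−1)(283−1) = 238·282 = 67116.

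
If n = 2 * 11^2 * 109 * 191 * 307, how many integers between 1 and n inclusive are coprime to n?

690703200

φ(2) = 2 − 1 = 1.
φ(11^2) = 11^1·(11−1) = 11·10 = 110.
φ(109) = 109 − 1 = 108.
φ(191) = 191 − 1 = 190.
φ(307) = 307 − 1 = 306.
Since φ is multiplicative, φ(1546726786) = 1 · 110 · 108 · 190 · 306 = 690703200.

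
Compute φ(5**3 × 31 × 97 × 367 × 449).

φ(5^3) = 5^3 − 5^2 = 125 − 25 = 100.
φ(31) = 31 − 1 = 30.
φ(97) = 97 − 1 = 96.
φ(367) = 367 − 1 = 366.
φ(449) = 449 − 1 = 448.
Multiply: 100 · 30 · 96 · 366 · 448 = 47222784000.

47222784000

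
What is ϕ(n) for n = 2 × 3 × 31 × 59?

3480

φ(2) = 2 − 1 = 1.
φ(3) = 3 − 1 = 2.
φ(31) = 31 − 1 = 30.
φ(59) = 59 − 1 = 58.
Multiply: 1 · 2 · 30 · 58 = 3480.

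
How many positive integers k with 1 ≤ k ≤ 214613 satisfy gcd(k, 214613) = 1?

Prime factorization: 214613 = 7 * 23 * 31 * 43.
φ(214613) = 214613 · (1 − 1/7) · (1 − 1/23) · (1 − 1/31) · (1 − 1/43)
       = 214613 · 166320/214613 = 166320.

166320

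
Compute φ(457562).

457562 = 2 × 7**3 × 23 × 29.
φ(2) = 2 − 1 = 1.
φ(7^3) = 7^3 − 7^2 = 343 − 49 = 294.
φ(23) = 23 − 1 = 22.
φ(29) = 29 − 1 = 28.
φ(457562) = 1 × 294 × 22 × 28 = 181104.

181104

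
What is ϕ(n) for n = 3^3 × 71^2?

φ(136107) = 136107 · (1 − 1/3) · (1 − 1/71)
       = 136107 · 140/213 = 89460.

89460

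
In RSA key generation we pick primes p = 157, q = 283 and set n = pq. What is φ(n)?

φ(157) = 157 − 1 = 156.
φ(283) = 283 − 1 = 282.
Multiply: 156 · 282 = 43992.

43992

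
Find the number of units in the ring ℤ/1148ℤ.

480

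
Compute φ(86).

42

First factor: 86 = 2 × 43.
φ(2) = 2 − 1 = 1.
φ(43) = 43 − 1 = 42.
Multiply: 1 · 42 = 42.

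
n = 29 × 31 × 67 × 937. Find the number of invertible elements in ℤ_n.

φ(56438321) = 56438321 · (1 − 1/29) · (1 − 1/31) · (1 − 1/67) · (1 − 1/937)
       = 56438321 · 51891840/56438321 = 51891840.

51891840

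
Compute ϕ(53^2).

2756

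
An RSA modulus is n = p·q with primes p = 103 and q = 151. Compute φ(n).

φ(15553) = 15553 · (1 − 1/103) · (1 − 1/151)
       = 15553 · 15300/15553 = 15300.

15300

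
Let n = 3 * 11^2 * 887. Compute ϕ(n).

φ(3) = 3 − 1 = 2.
φ(11^2) = 11^2 − 11^1 = 121 − 11 = 110.
φ(887) = 887 − 1 = 886.
Since φ is multiplicative, φ(321981) = 2 · 110 · 886 = 194920.

194920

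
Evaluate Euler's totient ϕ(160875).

72000

Factor 160875: 160875 = 3^2 * 5^3 * 11 * 13.
φ(3^2) = 3^2 − 3^1 = 9 − 3 = 6.
φ(5^3) = 5^3 − 5^2 = 125 − 25 = 100.
φ(11) = 11 − 1 = 10.
φ(13) = 13 − 1 = 12.
Multiply: 6 · 100 · 10 · 12 = 72000.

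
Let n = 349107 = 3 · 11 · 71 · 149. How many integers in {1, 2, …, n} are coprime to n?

φ(3) = 3 − 1 = 2.
φ(11) = 11 − 1 = 10.
φ(71) = 71 − 1 = 70.
φ(149) = 149 − 1 = 148.
φ(349107) = 2 × 10 × 70 × 148 = 207200.

207200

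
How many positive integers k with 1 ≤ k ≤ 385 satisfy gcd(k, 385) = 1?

240

Factor 385: 385 = 5 · 7 · 11.
φ(5) = 5 − 1 = 4.
φ(7) = 7 − 1 = 6.
φ(11) = 11 − 1 = 10.
Since φ is multiplicative, φ(385) = 4 · 6 · 10 = 240.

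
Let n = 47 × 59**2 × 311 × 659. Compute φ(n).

32108899760

φ(47) = 47 − 1 = 46.
φ(59^2) = 59^2 − 59^1 = 3481 − 59 = 3422.
φ(311) = 311 − 1 = 310.
φ(659) = 659 − 1 = 658.
Since φ is multiplicative, φ(33531091043) = 46 · 3422 · 310 · 658 = 32108899760.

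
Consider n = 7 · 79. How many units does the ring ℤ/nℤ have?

468

φ(7) = 7 − 1 = 6.
φ(79) = 79 − 1 = 78.
Multiply: 6 · 78 = 468.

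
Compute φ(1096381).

Prime factorization: 1096381 = 11^2 × 13 × 17 × 41.
φ(11^2) = 11^1·(11−1) = 11·10 = 110.
φ(13) = 13 − 1 = 12.
φ(17) = 17 − 1 = 16.
φ(41) = 41 − 1 = 40.
Multiply: 110 · 12 · 16 · 40 = 844800.

844800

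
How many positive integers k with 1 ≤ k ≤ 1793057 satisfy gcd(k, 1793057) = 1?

1793057 = 7^2 · 23 · 37 · 43.
φ(1793057) = 1793057 · (1 − 1/7) · (1 − 1/23) · (1 − 1/37) · (1 − 1/43)
       = 1793057 · 199584/256151 = 1397088.

1397088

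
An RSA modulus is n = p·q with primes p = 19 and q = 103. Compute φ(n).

φ(1957) = 1957 · (1 − 1/19) · (1 − 1/103)
       = 1957 · 1836/1957 = 1836.

1836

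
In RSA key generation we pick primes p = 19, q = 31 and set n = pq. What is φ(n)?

540

φ(589) = 589 · (1 − 1/19) · (1 − 1/31)
       = 589 · 540/589 = 540.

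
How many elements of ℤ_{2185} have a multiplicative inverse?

1584

Factor 2185: 2185 = 5 · 19 · 23.
φ(5) = 5 − 1 = 4.
φ(19) = 19 − 1 = 18.
φ(23) = 23 − 1 = 22.
Multiply: 4 · 18 · 22 = 1584.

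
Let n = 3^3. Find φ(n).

φ(3^3) = 3^2·(3−1) = 9·2 = 18.

18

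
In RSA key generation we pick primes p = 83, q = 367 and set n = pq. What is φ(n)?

30012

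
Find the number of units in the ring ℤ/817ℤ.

756

Factor 817: 817 = 19 × 43.
φ(19) = 19 − 1 = 18.
φ(43) = 43 − 1 = 42.
Since φ is multiplicative, φ(817) = 18 · 42 = 756.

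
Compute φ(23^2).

506

φ(23^2) = 23^2 − 23^1 = 529 − 23 = 506.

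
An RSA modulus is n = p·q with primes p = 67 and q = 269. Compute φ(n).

φ(pq) = (p−1)(q−1) = 66 · 268 = 17688.

17688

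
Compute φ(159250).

50400

159250 = 2 × 5^3 × 7^2 × 13.
φ(2) = 2 − 1 = 1.
φ(5^3) = 5^2·(5−1) = 25·4 = 100.
φ(7^2) = 7^2 − 7^1 = 49 − 7 = 42.
φ(13) = 13 − 1 = 12.
Multiply: 1 · 100 · 42 · 12 = 50400.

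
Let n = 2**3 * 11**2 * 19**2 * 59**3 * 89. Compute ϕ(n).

2673581771520

φ(2^3) = 2^3 − 2^2 = 8 − 4 = 4.
φ(11^2) = 11^2 − 11^1 = 121 − 11 = 110.
φ(19^2) = 19^2 − 19^1 = 361 − 19 = 342.
φ(59^3) = 59^2·(59−1) = 3481·58 = 201898.
φ(89) = 89 − 1 = 88.
Multiply: 4 · 110 · 342 · 201898 · 88 = 2673581771520.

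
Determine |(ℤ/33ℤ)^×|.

20

33 = 3 * 11.
φ(33) = 33 · (1 − 1/3) · (1 − 1/11)
       = 33 · 20/33 = 20.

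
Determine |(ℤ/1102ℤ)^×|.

Prime factorization: 1102 = 2 * 19 * 29.
φ(1102) = 1102 · (1 − 1/2) · (1 − 1/19) · (1 − 1/29)
       = 1102 · 504/1102 = 504.

504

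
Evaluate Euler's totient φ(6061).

Factor 6061: 6061 = 11 · 19 · 29.
φ(6061) = 6061 · (1 − 1/11) · (1 − 1/19) · (1 − 1/29)
       = 6061 · 5040/6061 = 5040.

5040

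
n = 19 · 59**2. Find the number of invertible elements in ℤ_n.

61596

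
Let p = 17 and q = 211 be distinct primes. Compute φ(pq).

3360

For distinct primes, φ(pq) = (p−1)(q−1) = 16 × 210 = 3360.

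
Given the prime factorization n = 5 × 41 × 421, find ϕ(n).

67200

φ(86305) = 86305 · (1 − 1/5) · (1 − 1/41) · (1 − 1/421)
       = 86305 · 67200/86305 = 67200.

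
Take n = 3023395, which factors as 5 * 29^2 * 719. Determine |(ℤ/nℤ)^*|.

2332064

φ(3023395) = 3023395 · (1 − 1/5) · (1 − 1/29) · (1 − 1/719)
       = 3023395 · 80416/104255 = 2332064.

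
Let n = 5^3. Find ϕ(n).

100

φ(5^3) = 5^3 − 5^2 = 125 − 25 = 100.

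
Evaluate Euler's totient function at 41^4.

2756840

φ(41^4) = 41^4 − 41^3 = 2825761 − 68921 = 2756840.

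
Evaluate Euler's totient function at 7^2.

42

φ(7^2) = 7^1·(7−1) = 7·6 = 42.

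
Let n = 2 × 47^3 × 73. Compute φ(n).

7316208

φ(2) = 2 − 1 = 1.
φ(47^3) = 47^3 − 47^2 = 103823 − 2209 = 101614.
φ(73) = 73 − 1 = 72.
Multiply: 1 · 101614 · 72 = 7316208.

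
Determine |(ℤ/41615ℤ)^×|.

26880

Factor 41615: 41615 = 5 · 7 · 29 · 41.
φ(5) = 5 − 1 = 4.
φ(7) = 7 − 1 = 6.
φ(29) = 29 − 1 = 28.
φ(41) = 41 − 1 = 40.
Multiply: 4 · 6 · 28 · 40 = 26880.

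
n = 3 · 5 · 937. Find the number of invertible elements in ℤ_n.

φ(14055) = 14055 · (1 − 1/3) · (1 − 1/5) · (1 − 1/937)
       = 14055 · 7488/14055 = 7488.

7488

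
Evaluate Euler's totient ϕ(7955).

6048

7955 = 5 × 37 × 43.
φ(5) = 5 − 1 = 4.
φ(37) = 37 − 1 = 36.
φ(43) = 43 − 1 = 42.
Multiply: 4 · 36 · 42 = 6048.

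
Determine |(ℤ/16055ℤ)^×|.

11232

First factor: 16055 = 5 * 13^2 * 19.
φ(16055) = 16055 · (1 − 1/5) · (1 − 1/13) · (1 − 1/19)
       = 16055 · 864/1235 = 11232.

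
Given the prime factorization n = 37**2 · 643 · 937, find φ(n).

φ(824810179) = 824810179 · (1 − 1/37) · (1 − 1/643) · (1 − 1/937)
       = 824810179 · 21632832/22292167 = 800414784.

800414784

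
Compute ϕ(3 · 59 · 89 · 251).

φ(3) = 3 − 1 = 2.
φ(59) = 59 − 1 = 58.
φ(89) = 89 − 1 = 88.
φ(251) = 251 − 1 = 250.
Multiply: 2 · 58 · 88 · 250 = 2552000.

2552000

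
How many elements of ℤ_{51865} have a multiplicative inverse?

First factor: 51865 = 5 · 11 · 23 · 41.
φ(51865) = 51865 · (1 − 1/5) · (1 − 1/11) · (1 − 1/23) · (1 − 1/41)
       = 51865 · 35200/51865 = 35200.

35200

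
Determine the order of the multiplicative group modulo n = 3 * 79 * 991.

φ(3) = 3 − 1 = 2.
φ(79) = 79 − 1 = 78.
φ(991) = 991 − 1 = 990.
φ(234867) = 2 × 78 × 990 = 154440.

154440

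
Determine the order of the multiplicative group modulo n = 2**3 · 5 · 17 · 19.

φ(2^3) = 2^2·(2−1) = 4·1 = 4.
φ(5) = 5 − 1 = 4.
φ(17) = 17 − 1 = 16.
φ(19) = 19 − 1 = 18.
Multiply: 4 · 4 · 16 · 18 = 4608.

4608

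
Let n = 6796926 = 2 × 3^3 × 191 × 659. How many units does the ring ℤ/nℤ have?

2250360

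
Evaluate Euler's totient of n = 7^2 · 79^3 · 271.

5520289320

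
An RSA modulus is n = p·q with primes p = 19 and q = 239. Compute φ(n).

φ(19) = 19 − 1 = 18.
φ(239) = 239 − 1 = 238.
φ(4541) = 18 × 238 = 4284.

4284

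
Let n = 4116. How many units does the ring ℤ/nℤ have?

1176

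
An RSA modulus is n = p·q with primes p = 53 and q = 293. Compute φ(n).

φ(15529) = 15529 · (1 − 1/53) · (1 − 1/293)
       = 15529 · 15184/15529 = 15184.

15184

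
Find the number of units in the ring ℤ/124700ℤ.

124700 = 2^2 * 5^2 * 29 * 43.
φ(124700) = 124700 · (1 − 1/2) · (1 − 1/5) · (1 − 1/29) · (1 − 1/43)
       = 124700 · 4704/12470 = 47040.

47040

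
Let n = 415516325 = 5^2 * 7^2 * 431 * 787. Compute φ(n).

283903200

φ(5^2) = 5^2 − 5^1 = 25 − 5 = 20.
φ(7^2) = 7^1·(7−1) = 7·6 = 42.
φ(431) = 431 − 1 = 430.
φ(787) = 787 − 1 = 786.
φ(415516325) = 20 × 42 × 430 × 786 = 283903200.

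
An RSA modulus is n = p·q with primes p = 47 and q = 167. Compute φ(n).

φ(47) = 47 − 1 = 46.
φ(167) = 167 − 1 = 166.
Multiply: 46 · 166 = 7636.

7636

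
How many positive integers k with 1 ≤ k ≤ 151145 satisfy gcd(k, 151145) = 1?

108864

151145 = 5 · 19 · 37 · 43.
φ(151145) = 151145 · (1 − 1/5) · (1 − 1/19) · (1 − 1/37) · (1 − 1/43)
       = 151145 · 108864/151145 = 108864.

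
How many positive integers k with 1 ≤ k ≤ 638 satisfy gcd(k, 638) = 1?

Prime factorization: 638 = 2 · 11 · 29.
φ(638) = 638 · (1 − 1/2) · (1 − 1/11) · (1 − 1/29)
       = 638 · 280/638 = 280.

280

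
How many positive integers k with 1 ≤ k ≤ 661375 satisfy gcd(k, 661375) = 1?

432000

Prime factorization: 661375 = 5**3 * 11 * 13 * 37.
φ(661375) = 661375 · (1 − 1/5) · (1 − 1/11) · (1 − 1/13) · (1 − 1/37)
       = 661375 · 17280/26455 = 432000.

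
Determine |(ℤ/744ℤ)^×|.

Prime factorization: 744 = 2^3 × 3 × 31.
φ(2^3) = 2^2·(2−1) = 4·1 = 4.
φ(3) = 3 − 1 = 2.
φ(31) = 31 − 1 = 30.
Since φ is multiplicative, φ(744) = 4 · 2 · 30 = 240.

240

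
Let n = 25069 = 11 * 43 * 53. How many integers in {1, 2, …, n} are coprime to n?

21840

φ(25069) = 25069 · (1 − 1/11) · (1 − 1/43) · (1 − 1/53)
       = 25069 · 21840/25069 = 21840.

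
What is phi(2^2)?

2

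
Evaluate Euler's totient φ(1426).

660

Factor 1426: 1426 = 2 × 23 × 31.
φ(1426) = 1426 · (1 − 1/2) · (1 − 1/23) · (1 − 1/31)
       = 1426 · 660/1426 = 660.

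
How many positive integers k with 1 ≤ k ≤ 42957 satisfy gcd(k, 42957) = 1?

Factor 42957: 42957 = 3^3 * 37 * 43.
φ(42957) = 42957 · (1 − 1/3) · (1 − 1/37) · (1 − 1/43)
       = 42957 · 3024/4773 = 27216.

27216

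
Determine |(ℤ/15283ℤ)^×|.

13440

15283 = 17 × 29 × 31.
φ(17) = 17 − 1 = 16.
φ(29) = 29 − 1 = 28.
φ(31) = 31 − 1 = 30.
Multiply: 16 · 28 · 30 = 13440.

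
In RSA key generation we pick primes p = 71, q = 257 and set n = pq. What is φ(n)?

17920

For distinct primes, φ(pq) = (p−1)(q−1) = 70 × 256 = 17920.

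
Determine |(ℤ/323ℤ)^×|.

First factor: 323 = 17 * 19.
φ(323) = 323 · (1 − 1/17) · (1 − 1/19)
       = 323 · 288/323 = 288.

288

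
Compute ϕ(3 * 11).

φ(33) = 33 · (1 − 1/3) · (1 − 1/11)
       = 33 · 20/33 = 20.

20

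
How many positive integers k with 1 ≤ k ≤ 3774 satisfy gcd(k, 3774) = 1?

Prime factorization: 3774 = 2 · 3 · 17 · 37.
φ(2) = 2 − 1 = 1.
φ(3) = 3 − 1 = 2.
φ(17) = 17 − 1 = 16.
φ(37) = 37 − 1 = 36.
Since φ is multiplicative, φ(3774) = 1 · 2 · 16 · 36 = 1152.

1152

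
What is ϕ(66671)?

55440

Factor 66671: 66671 = 11**2 · 19 · 29.
φ(11^2) = 11^1·(11−1) = 11·10 = 110.
φ(19) = 19 − 1 = 18.
φ(29) = 29 − 1 = 28.
φ(66671) = 110 × 18 × 28 = 55440.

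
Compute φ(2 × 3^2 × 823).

4932

φ(14814) = 14814 · (1 − 1/2) · (1 − 1/3) · (1 − 1/823)
       = 14814 · 1644/4938 = 4932.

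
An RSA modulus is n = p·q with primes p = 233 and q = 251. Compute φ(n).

58000

φ(233) = 233 − 1 = 232.
φ(251) = 251 − 1 = 250.
φ(58483) = 232 × 250 = 58000.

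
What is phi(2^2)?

2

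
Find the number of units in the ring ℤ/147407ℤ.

Factor 147407: 147407 = 13 · 17 · 23 · 29.
φ(147407) = 147407 · (1 − 1/13) · (1 − 1/17) · (1 − 1/23) · (1 − 1/29)
       = 147407 · 118272/147407 = 118272.

118272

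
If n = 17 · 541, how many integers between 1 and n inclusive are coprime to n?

φ(17) = 17 − 1 = 16.
φ(541) = 541 − 1 = 540.
Multiply: 16 · 540 = 8640.

8640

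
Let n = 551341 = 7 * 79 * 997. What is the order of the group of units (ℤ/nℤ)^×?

φ(551341) = 551341 · (1 − 1/7) · (1 − 1/79) · (1 − 1/997)
       = 551341 · 466128/551341 = 466128.

466128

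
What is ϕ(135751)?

100800

135751 = 7 · 11 · 41 · 43.
φ(135751) = 135751 · (1 − 1/7) · (1 − 1/11) · (1 − 1/41) · (1 − 1/43)
       = 135751 · 100800/135751 = 100800.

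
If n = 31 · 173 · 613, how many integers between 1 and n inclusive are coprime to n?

3157920

φ(3287519) = 3287519 · (1 − 1/31) · (1 − 1/173) · (1 − 1/613)
       = 3287519 · 3157920/3287519 = 3157920.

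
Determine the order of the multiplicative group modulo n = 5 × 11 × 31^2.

φ(52855) = 52855 · (1 − 1/5) · (1 − 1/11) · (1 − 1/31)
       = 52855 · 1200/1705 = 37200.

37200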